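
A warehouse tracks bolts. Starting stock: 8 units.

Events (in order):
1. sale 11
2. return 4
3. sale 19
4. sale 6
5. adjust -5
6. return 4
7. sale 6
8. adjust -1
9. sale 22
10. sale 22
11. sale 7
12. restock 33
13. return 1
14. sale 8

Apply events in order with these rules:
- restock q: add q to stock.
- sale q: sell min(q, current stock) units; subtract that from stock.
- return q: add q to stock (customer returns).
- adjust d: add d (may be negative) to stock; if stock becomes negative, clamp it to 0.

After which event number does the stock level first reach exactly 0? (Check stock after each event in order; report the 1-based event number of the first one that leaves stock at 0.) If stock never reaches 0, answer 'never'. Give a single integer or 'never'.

Processing events:
Start: stock = 8
  Event 1 (sale 11): sell min(11,8)=8. stock: 8 - 8 = 0. total_sold = 8
  Event 2 (return 4): 0 + 4 = 4
  Event 3 (sale 19): sell min(19,4)=4. stock: 4 - 4 = 0. total_sold = 12
  Event 4 (sale 6): sell min(6,0)=0. stock: 0 - 0 = 0. total_sold = 12
  Event 5 (adjust -5): 0 + -5 = 0 (clamped to 0)
  Event 6 (return 4): 0 + 4 = 4
  Event 7 (sale 6): sell min(6,4)=4. stock: 4 - 4 = 0. total_sold = 16
  Event 8 (adjust -1): 0 + -1 = 0 (clamped to 0)
  Event 9 (sale 22): sell min(22,0)=0. stock: 0 - 0 = 0. total_sold = 16
  Event 10 (sale 22): sell min(22,0)=0. stock: 0 - 0 = 0. total_sold = 16
  Event 11 (sale 7): sell min(7,0)=0. stock: 0 - 0 = 0. total_sold = 16
  Event 12 (restock 33): 0 + 33 = 33
  Event 13 (return 1): 33 + 1 = 34
  Event 14 (sale 8): sell min(8,34)=8. stock: 34 - 8 = 26. total_sold = 24
Final: stock = 26, total_sold = 24

First zero at event 1.

Answer: 1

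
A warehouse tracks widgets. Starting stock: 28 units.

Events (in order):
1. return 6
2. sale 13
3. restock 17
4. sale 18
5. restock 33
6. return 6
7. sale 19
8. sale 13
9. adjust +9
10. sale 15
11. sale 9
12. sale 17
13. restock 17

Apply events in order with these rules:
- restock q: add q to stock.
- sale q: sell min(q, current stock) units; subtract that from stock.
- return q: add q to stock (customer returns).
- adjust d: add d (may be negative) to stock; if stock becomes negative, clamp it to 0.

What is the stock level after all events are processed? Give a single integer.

Processing events:
Start: stock = 28
  Event 1 (return 6): 28 + 6 = 34
  Event 2 (sale 13): sell min(13,34)=13. stock: 34 - 13 = 21. total_sold = 13
  Event 3 (restock 17): 21 + 17 = 38
  Event 4 (sale 18): sell min(18,38)=18. stock: 38 - 18 = 20. total_sold = 31
  Event 5 (restock 33): 20 + 33 = 53
  Event 6 (return 6): 53 + 6 = 59
  Event 7 (sale 19): sell min(19,59)=19. stock: 59 - 19 = 40. total_sold = 50
  Event 8 (sale 13): sell min(13,40)=13. stock: 40 - 13 = 27. total_sold = 63
  Event 9 (adjust +9): 27 + 9 = 36
  Event 10 (sale 15): sell min(15,36)=15. stock: 36 - 15 = 21. total_sold = 78
  Event 11 (sale 9): sell min(9,21)=9. stock: 21 - 9 = 12. total_sold = 87
  Event 12 (sale 17): sell min(17,12)=12. stock: 12 - 12 = 0. total_sold = 99
  Event 13 (restock 17): 0 + 17 = 17
Final: stock = 17, total_sold = 99

Answer: 17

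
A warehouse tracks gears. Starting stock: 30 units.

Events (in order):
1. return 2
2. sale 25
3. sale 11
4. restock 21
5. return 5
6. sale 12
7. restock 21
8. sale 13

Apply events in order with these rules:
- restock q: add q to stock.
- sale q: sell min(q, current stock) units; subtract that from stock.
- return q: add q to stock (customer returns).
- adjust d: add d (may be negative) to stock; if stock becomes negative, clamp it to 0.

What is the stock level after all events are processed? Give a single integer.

Processing events:
Start: stock = 30
  Event 1 (return 2): 30 + 2 = 32
  Event 2 (sale 25): sell min(25,32)=25. stock: 32 - 25 = 7. total_sold = 25
  Event 3 (sale 11): sell min(11,7)=7. stock: 7 - 7 = 0. total_sold = 32
  Event 4 (restock 21): 0 + 21 = 21
  Event 5 (return 5): 21 + 5 = 26
  Event 6 (sale 12): sell min(12,26)=12. stock: 26 - 12 = 14. total_sold = 44
  Event 7 (restock 21): 14 + 21 = 35
  Event 8 (sale 13): sell min(13,35)=13. stock: 35 - 13 = 22. total_sold = 57
Final: stock = 22, total_sold = 57

Answer: 22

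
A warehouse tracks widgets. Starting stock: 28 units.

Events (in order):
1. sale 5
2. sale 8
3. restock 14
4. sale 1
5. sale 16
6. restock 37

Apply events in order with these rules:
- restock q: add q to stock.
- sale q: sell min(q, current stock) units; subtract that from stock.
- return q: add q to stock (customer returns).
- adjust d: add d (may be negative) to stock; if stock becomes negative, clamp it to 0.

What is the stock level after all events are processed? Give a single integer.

Answer: 49

Derivation:
Processing events:
Start: stock = 28
  Event 1 (sale 5): sell min(5,28)=5. stock: 28 - 5 = 23. total_sold = 5
  Event 2 (sale 8): sell min(8,23)=8. stock: 23 - 8 = 15. total_sold = 13
  Event 3 (restock 14): 15 + 14 = 29
  Event 4 (sale 1): sell min(1,29)=1. stock: 29 - 1 = 28. total_sold = 14
  Event 5 (sale 16): sell min(16,28)=16. stock: 28 - 16 = 12. total_sold = 30
  Event 6 (restock 37): 12 + 37 = 49
Final: stock = 49, total_sold = 30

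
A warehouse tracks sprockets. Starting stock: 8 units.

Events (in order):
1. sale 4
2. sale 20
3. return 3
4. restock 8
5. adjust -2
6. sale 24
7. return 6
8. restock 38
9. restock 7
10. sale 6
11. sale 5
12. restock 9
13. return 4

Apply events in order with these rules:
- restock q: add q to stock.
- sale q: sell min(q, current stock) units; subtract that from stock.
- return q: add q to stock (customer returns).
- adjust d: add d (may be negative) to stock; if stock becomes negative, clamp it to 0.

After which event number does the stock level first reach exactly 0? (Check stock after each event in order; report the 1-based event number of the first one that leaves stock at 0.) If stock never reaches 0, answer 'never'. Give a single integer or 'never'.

Processing events:
Start: stock = 8
  Event 1 (sale 4): sell min(4,8)=4. stock: 8 - 4 = 4. total_sold = 4
  Event 2 (sale 20): sell min(20,4)=4. stock: 4 - 4 = 0. total_sold = 8
  Event 3 (return 3): 0 + 3 = 3
  Event 4 (restock 8): 3 + 8 = 11
  Event 5 (adjust -2): 11 + -2 = 9
  Event 6 (sale 24): sell min(24,9)=9. stock: 9 - 9 = 0. total_sold = 17
  Event 7 (return 6): 0 + 6 = 6
  Event 8 (restock 38): 6 + 38 = 44
  Event 9 (restock 7): 44 + 7 = 51
  Event 10 (sale 6): sell min(6,51)=6. stock: 51 - 6 = 45. total_sold = 23
  Event 11 (sale 5): sell min(5,45)=5. stock: 45 - 5 = 40. total_sold = 28
  Event 12 (restock 9): 40 + 9 = 49
  Event 13 (return 4): 49 + 4 = 53
Final: stock = 53, total_sold = 28

First zero at event 2.

Answer: 2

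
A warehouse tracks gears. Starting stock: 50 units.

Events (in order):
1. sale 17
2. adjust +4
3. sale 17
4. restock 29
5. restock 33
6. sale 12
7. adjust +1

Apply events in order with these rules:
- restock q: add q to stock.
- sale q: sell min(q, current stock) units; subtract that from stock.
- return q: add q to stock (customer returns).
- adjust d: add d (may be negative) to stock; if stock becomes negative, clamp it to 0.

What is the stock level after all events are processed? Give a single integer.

Answer: 71

Derivation:
Processing events:
Start: stock = 50
  Event 1 (sale 17): sell min(17,50)=17. stock: 50 - 17 = 33. total_sold = 17
  Event 2 (adjust +4): 33 + 4 = 37
  Event 3 (sale 17): sell min(17,37)=17. stock: 37 - 17 = 20. total_sold = 34
  Event 4 (restock 29): 20 + 29 = 49
  Event 5 (restock 33): 49 + 33 = 82
  Event 6 (sale 12): sell min(12,82)=12. stock: 82 - 12 = 70. total_sold = 46
  Event 7 (adjust +1): 70 + 1 = 71
Final: stock = 71, total_sold = 46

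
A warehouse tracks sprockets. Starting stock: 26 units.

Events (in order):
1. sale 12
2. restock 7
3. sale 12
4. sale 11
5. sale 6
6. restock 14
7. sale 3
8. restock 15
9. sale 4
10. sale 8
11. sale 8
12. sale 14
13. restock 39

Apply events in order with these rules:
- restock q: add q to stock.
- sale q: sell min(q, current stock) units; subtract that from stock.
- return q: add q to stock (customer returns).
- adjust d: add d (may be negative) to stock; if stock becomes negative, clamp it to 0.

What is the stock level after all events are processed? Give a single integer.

Processing events:
Start: stock = 26
  Event 1 (sale 12): sell min(12,26)=12. stock: 26 - 12 = 14. total_sold = 12
  Event 2 (restock 7): 14 + 7 = 21
  Event 3 (sale 12): sell min(12,21)=12. stock: 21 - 12 = 9. total_sold = 24
  Event 4 (sale 11): sell min(11,9)=9. stock: 9 - 9 = 0. total_sold = 33
  Event 5 (sale 6): sell min(6,0)=0. stock: 0 - 0 = 0. total_sold = 33
  Event 6 (restock 14): 0 + 14 = 14
  Event 7 (sale 3): sell min(3,14)=3. stock: 14 - 3 = 11. total_sold = 36
  Event 8 (restock 15): 11 + 15 = 26
  Event 9 (sale 4): sell min(4,26)=4. stock: 26 - 4 = 22. total_sold = 40
  Event 10 (sale 8): sell min(8,22)=8. stock: 22 - 8 = 14. total_sold = 48
  Event 11 (sale 8): sell min(8,14)=8. stock: 14 - 8 = 6. total_sold = 56
  Event 12 (sale 14): sell min(14,6)=6. stock: 6 - 6 = 0. total_sold = 62
  Event 13 (restock 39): 0 + 39 = 39
Final: stock = 39, total_sold = 62

Answer: 39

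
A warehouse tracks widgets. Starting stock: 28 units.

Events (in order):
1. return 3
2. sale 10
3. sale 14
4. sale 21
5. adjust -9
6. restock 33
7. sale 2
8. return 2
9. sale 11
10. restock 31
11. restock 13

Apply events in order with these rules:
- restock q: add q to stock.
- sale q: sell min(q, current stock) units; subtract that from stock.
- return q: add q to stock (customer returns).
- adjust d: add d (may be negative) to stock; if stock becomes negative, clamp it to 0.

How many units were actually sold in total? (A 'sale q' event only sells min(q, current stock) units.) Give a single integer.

Answer: 44

Derivation:
Processing events:
Start: stock = 28
  Event 1 (return 3): 28 + 3 = 31
  Event 2 (sale 10): sell min(10,31)=10. stock: 31 - 10 = 21. total_sold = 10
  Event 3 (sale 14): sell min(14,21)=14. stock: 21 - 14 = 7. total_sold = 24
  Event 4 (sale 21): sell min(21,7)=7. stock: 7 - 7 = 0. total_sold = 31
  Event 5 (adjust -9): 0 + -9 = 0 (clamped to 0)
  Event 6 (restock 33): 0 + 33 = 33
  Event 7 (sale 2): sell min(2,33)=2. stock: 33 - 2 = 31. total_sold = 33
  Event 8 (return 2): 31 + 2 = 33
  Event 9 (sale 11): sell min(11,33)=11. stock: 33 - 11 = 22. total_sold = 44
  Event 10 (restock 31): 22 + 31 = 53
  Event 11 (restock 13): 53 + 13 = 66
Final: stock = 66, total_sold = 44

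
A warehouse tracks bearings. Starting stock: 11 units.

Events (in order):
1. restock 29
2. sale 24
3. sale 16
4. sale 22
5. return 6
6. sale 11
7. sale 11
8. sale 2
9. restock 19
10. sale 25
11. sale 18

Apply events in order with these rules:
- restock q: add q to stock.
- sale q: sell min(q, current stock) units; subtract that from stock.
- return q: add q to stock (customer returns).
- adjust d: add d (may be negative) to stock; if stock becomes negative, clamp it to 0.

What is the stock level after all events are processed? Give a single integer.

Processing events:
Start: stock = 11
  Event 1 (restock 29): 11 + 29 = 40
  Event 2 (sale 24): sell min(24,40)=24. stock: 40 - 24 = 16. total_sold = 24
  Event 3 (sale 16): sell min(16,16)=16. stock: 16 - 16 = 0. total_sold = 40
  Event 4 (sale 22): sell min(22,0)=0. stock: 0 - 0 = 0. total_sold = 40
  Event 5 (return 6): 0 + 6 = 6
  Event 6 (sale 11): sell min(11,6)=6. stock: 6 - 6 = 0. total_sold = 46
  Event 7 (sale 11): sell min(11,0)=0. stock: 0 - 0 = 0. total_sold = 46
  Event 8 (sale 2): sell min(2,0)=0. stock: 0 - 0 = 0. total_sold = 46
  Event 9 (restock 19): 0 + 19 = 19
  Event 10 (sale 25): sell min(25,19)=19. stock: 19 - 19 = 0. total_sold = 65
  Event 11 (sale 18): sell min(18,0)=0. stock: 0 - 0 = 0. total_sold = 65
Final: stock = 0, total_sold = 65

Answer: 0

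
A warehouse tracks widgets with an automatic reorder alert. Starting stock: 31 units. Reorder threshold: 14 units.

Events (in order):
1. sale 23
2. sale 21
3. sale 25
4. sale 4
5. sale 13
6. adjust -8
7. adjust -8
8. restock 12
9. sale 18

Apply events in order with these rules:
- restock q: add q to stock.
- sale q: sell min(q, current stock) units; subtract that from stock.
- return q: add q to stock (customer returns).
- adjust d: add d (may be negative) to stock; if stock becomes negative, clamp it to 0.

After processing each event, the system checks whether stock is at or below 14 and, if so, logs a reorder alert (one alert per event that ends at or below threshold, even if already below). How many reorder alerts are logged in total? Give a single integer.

Answer: 9

Derivation:
Processing events:
Start: stock = 31
  Event 1 (sale 23): sell min(23,31)=23. stock: 31 - 23 = 8. total_sold = 23
  Event 2 (sale 21): sell min(21,8)=8. stock: 8 - 8 = 0. total_sold = 31
  Event 3 (sale 25): sell min(25,0)=0. stock: 0 - 0 = 0. total_sold = 31
  Event 4 (sale 4): sell min(4,0)=0. stock: 0 - 0 = 0. total_sold = 31
  Event 5 (sale 13): sell min(13,0)=0. stock: 0 - 0 = 0. total_sold = 31
  Event 6 (adjust -8): 0 + -8 = 0 (clamped to 0)
  Event 7 (adjust -8): 0 + -8 = 0 (clamped to 0)
  Event 8 (restock 12): 0 + 12 = 12
  Event 9 (sale 18): sell min(18,12)=12. stock: 12 - 12 = 0. total_sold = 43
Final: stock = 0, total_sold = 43

Checking against threshold 14:
  After event 1: stock=8 <= 14 -> ALERT
  After event 2: stock=0 <= 14 -> ALERT
  After event 3: stock=0 <= 14 -> ALERT
  After event 4: stock=0 <= 14 -> ALERT
  After event 5: stock=0 <= 14 -> ALERT
  After event 6: stock=0 <= 14 -> ALERT
  After event 7: stock=0 <= 14 -> ALERT
  After event 8: stock=12 <= 14 -> ALERT
  After event 9: stock=0 <= 14 -> ALERT
Alert events: [1, 2, 3, 4, 5, 6, 7, 8, 9]. Count = 9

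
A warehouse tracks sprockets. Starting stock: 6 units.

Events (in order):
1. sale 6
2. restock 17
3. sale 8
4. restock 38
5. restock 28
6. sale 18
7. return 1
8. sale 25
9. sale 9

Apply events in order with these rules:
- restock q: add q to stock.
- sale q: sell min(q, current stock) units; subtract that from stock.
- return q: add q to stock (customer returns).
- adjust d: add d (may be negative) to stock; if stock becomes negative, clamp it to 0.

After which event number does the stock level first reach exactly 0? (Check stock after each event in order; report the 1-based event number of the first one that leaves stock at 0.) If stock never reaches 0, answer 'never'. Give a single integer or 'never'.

Answer: 1

Derivation:
Processing events:
Start: stock = 6
  Event 1 (sale 6): sell min(6,6)=6. stock: 6 - 6 = 0. total_sold = 6
  Event 2 (restock 17): 0 + 17 = 17
  Event 3 (sale 8): sell min(8,17)=8. stock: 17 - 8 = 9. total_sold = 14
  Event 4 (restock 38): 9 + 38 = 47
  Event 5 (restock 28): 47 + 28 = 75
  Event 6 (sale 18): sell min(18,75)=18. stock: 75 - 18 = 57. total_sold = 32
  Event 7 (return 1): 57 + 1 = 58
  Event 8 (sale 25): sell min(25,58)=25. stock: 58 - 25 = 33. total_sold = 57
  Event 9 (sale 9): sell min(9,33)=9. stock: 33 - 9 = 24. total_sold = 66
Final: stock = 24, total_sold = 66

First zero at event 1.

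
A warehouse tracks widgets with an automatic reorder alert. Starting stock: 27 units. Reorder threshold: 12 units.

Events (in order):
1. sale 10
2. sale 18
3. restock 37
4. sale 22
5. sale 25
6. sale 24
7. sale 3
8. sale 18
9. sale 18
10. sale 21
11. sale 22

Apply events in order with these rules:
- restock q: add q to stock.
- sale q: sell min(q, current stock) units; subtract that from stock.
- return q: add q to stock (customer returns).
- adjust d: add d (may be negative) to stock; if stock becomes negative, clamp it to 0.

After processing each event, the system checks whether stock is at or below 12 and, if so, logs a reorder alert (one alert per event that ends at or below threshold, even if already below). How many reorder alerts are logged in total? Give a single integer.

Answer: 8

Derivation:
Processing events:
Start: stock = 27
  Event 1 (sale 10): sell min(10,27)=10. stock: 27 - 10 = 17. total_sold = 10
  Event 2 (sale 18): sell min(18,17)=17. stock: 17 - 17 = 0. total_sold = 27
  Event 3 (restock 37): 0 + 37 = 37
  Event 4 (sale 22): sell min(22,37)=22. stock: 37 - 22 = 15. total_sold = 49
  Event 5 (sale 25): sell min(25,15)=15. stock: 15 - 15 = 0. total_sold = 64
  Event 6 (sale 24): sell min(24,0)=0. stock: 0 - 0 = 0. total_sold = 64
  Event 7 (sale 3): sell min(3,0)=0. stock: 0 - 0 = 0. total_sold = 64
  Event 8 (sale 18): sell min(18,0)=0. stock: 0 - 0 = 0. total_sold = 64
  Event 9 (sale 18): sell min(18,0)=0. stock: 0 - 0 = 0. total_sold = 64
  Event 10 (sale 21): sell min(21,0)=0. stock: 0 - 0 = 0. total_sold = 64
  Event 11 (sale 22): sell min(22,0)=0. stock: 0 - 0 = 0. total_sold = 64
Final: stock = 0, total_sold = 64

Checking against threshold 12:
  After event 1: stock=17 > 12
  After event 2: stock=0 <= 12 -> ALERT
  After event 3: stock=37 > 12
  After event 4: stock=15 > 12
  After event 5: stock=0 <= 12 -> ALERT
  After event 6: stock=0 <= 12 -> ALERT
  After event 7: stock=0 <= 12 -> ALERT
  After event 8: stock=0 <= 12 -> ALERT
  After event 9: stock=0 <= 12 -> ALERT
  After event 10: stock=0 <= 12 -> ALERT
  After event 11: stock=0 <= 12 -> ALERT
Alert events: [2, 5, 6, 7, 8, 9, 10, 11]. Count = 8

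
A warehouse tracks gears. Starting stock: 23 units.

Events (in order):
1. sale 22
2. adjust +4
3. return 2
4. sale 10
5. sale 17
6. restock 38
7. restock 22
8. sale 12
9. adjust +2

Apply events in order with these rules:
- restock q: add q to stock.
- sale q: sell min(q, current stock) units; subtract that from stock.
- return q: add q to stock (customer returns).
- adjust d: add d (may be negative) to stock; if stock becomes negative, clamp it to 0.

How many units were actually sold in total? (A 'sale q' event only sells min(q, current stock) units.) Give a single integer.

Processing events:
Start: stock = 23
  Event 1 (sale 22): sell min(22,23)=22. stock: 23 - 22 = 1. total_sold = 22
  Event 2 (adjust +4): 1 + 4 = 5
  Event 3 (return 2): 5 + 2 = 7
  Event 4 (sale 10): sell min(10,7)=7. stock: 7 - 7 = 0. total_sold = 29
  Event 5 (sale 17): sell min(17,0)=0. stock: 0 - 0 = 0. total_sold = 29
  Event 6 (restock 38): 0 + 38 = 38
  Event 7 (restock 22): 38 + 22 = 60
  Event 8 (sale 12): sell min(12,60)=12. stock: 60 - 12 = 48. total_sold = 41
  Event 9 (adjust +2): 48 + 2 = 50
Final: stock = 50, total_sold = 41

Answer: 41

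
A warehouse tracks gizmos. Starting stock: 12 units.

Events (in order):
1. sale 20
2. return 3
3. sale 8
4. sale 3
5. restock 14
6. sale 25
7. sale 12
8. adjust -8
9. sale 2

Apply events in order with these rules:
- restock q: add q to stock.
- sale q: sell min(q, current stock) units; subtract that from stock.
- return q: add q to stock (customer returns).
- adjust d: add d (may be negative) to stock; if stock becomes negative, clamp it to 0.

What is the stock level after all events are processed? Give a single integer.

Processing events:
Start: stock = 12
  Event 1 (sale 20): sell min(20,12)=12. stock: 12 - 12 = 0. total_sold = 12
  Event 2 (return 3): 0 + 3 = 3
  Event 3 (sale 8): sell min(8,3)=3. stock: 3 - 3 = 0. total_sold = 15
  Event 4 (sale 3): sell min(3,0)=0. stock: 0 - 0 = 0. total_sold = 15
  Event 5 (restock 14): 0 + 14 = 14
  Event 6 (sale 25): sell min(25,14)=14. stock: 14 - 14 = 0. total_sold = 29
  Event 7 (sale 12): sell min(12,0)=0. stock: 0 - 0 = 0. total_sold = 29
  Event 8 (adjust -8): 0 + -8 = 0 (clamped to 0)
  Event 9 (sale 2): sell min(2,0)=0. stock: 0 - 0 = 0. total_sold = 29
Final: stock = 0, total_sold = 29

Answer: 0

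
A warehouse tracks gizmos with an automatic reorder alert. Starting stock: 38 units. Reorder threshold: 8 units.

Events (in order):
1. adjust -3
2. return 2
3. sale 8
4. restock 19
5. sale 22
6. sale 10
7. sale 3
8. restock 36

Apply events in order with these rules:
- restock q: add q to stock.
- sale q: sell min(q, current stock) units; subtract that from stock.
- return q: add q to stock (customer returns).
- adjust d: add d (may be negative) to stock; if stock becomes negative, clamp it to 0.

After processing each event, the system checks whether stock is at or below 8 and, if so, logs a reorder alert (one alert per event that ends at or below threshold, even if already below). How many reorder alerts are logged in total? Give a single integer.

Answer: 0

Derivation:
Processing events:
Start: stock = 38
  Event 1 (adjust -3): 38 + -3 = 35
  Event 2 (return 2): 35 + 2 = 37
  Event 3 (sale 8): sell min(8,37)=8. stock: 37 - 8 = 29. total_sold = 8
  Event 4 (restock 19): 29 + 19 = 48
  Event 5 (sale 22): sell min(22,48)=22. stock: 48 - 22 = 26. total_sold = 30
  Event 6 (sale 10): sell min(10,26)=10. stock: 26 - 10 = 16. total_sold = 40
  Event 7 (sale 3): sell min(3,16)=3. stock: 16 - 3 = 13. total_sold = 43
  Event 8 (restock 36): 13 + 36 = 49
Final: stock = 49, total_sold = 43

Checking against threshold 8:
  After event 1: stock=35 > 8
  After event 2: stock=37 > 8
  After event 3: stock=29 > 8
  After event 4: stock=48 > 8
  After event 5: stock=26 > 8
  After event 6: stock=16 > 8
  After event 7: stock=13 > 8
  After event 8: stock=49 > 8
Alert events: []. Count = 0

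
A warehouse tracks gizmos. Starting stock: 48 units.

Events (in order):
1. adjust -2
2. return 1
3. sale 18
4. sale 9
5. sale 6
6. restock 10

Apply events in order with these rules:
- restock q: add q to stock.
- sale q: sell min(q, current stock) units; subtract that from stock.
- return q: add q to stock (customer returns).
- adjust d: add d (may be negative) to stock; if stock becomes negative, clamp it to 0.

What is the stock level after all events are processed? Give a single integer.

Processing events:
Start: stock = 48
  Event 1 (adjust -2): 48 + -2 = 46
  Event 2 (return 1): 46 + 1 = 47
  Event 3 (sale 18): sell min(18,47)=18. stock: 47 - 18 = 29. total_sold = 18
  Event 4 (sale 9): sell min(9,29)=9. stock: 29 - 9 = 20. total_sold = 27
  Event 5 (sale 6): sell min(6,20)=6. stock: 20 - 6 = 14. total_sold = 33
  Event 6 (restock 10): 14 + 10 = 24
Final: stock = 24, total_sold = 33

Answer: 24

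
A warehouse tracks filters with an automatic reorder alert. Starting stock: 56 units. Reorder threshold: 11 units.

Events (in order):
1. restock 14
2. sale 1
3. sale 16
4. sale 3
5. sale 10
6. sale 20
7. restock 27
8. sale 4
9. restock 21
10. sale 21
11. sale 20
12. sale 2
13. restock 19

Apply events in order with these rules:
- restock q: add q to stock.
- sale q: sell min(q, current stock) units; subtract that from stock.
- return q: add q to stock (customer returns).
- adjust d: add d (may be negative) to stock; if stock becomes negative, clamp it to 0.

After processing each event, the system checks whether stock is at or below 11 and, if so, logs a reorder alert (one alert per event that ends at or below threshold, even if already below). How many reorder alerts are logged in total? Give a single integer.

Processing events:
Start: stock = 56
  Event 1 (restock 14): 56 + 14 = 70
  Event 2 (sale 1): sell min(1,70)=1. stock: 70 - 1 = 69. total_sold = 1
  Event 3 (sale 16): sell min(16,69)=16. stock: 69 - 16 = 53. total_sold = 17
  Event 4 (sale 3): sell min(3,53)=3. stock: 53 - 3 = 50. total_sold = 20
  Event 5 (sale 10): sell min(10,50)=10. stock: 50 - 10 = 40. total_sold = 30
  Event 6 (sale 20): sell min(20,40)=20. stock: 40 - 20 = 20. total_sold = 50
  Event 7 (restock 27): 20 + 27 = 47
  Event 8 (sale 4): sell min(4,47)=4. stock: 47 - 4 = 43. total_sold = 54
  Event 9 (restock 21): 43 + 21 = 64
  Event 10 (sale 21): sell min(21,64)=21. stock: 64 - 21 = 43. total_sold = 75
  Event 11 (sale 20): sell min(20,43)=20. stock: 43 - 20 = 23. total_sold = 95
  Event 12 (sale 2): sell min(2,23)=2. stock: 23 - 2 = 21. total_sold = 97
  Event 13 (restock 19): 21 + 19 = 40
Final: stock = 40, total_sold = 97

Checking against threshold 11:
  After event 1: stock=70 > 11
  After event 2: stock=69 > 11
  After event 3: stock=53 > 11
  After event 4: stock=50 > 11
  After event 5: stock=40 > 11
  After event 6: stock=20 > 11
  After event 7: stock=47 > 11
  After event 8: stock=43 > 11
  After event 9: stock=64 > 11
  After event 10: stock=43 > 11
  After event 11: stock=23 > 11
  After event 12: stock=21 > 11
  After event 13: stock=40 > 11
Alert events: []. Count = 0

Answer: 0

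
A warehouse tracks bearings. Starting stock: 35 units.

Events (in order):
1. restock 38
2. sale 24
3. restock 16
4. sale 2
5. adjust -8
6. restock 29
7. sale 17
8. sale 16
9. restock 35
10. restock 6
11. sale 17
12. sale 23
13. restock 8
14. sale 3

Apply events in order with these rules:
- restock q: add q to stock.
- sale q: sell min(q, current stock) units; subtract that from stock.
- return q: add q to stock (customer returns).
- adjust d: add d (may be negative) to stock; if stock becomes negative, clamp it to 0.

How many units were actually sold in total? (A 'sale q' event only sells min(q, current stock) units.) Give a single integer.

Answer: 102

Derivation:
Processing events:
Start: stock = 35
  Event 1 (restock 38): 35 + 38 = 73
  Event 2 (sale 24): sell min(24,73)=24. stock: 73 - 24 = 49. total_sold = 24
  Event 3 (restock 16): 49 + 16 = 65
  Event 4 (sale 2): sell min(2,65)=2. stock: 65 - 2 = 63. total_sold = 26
  Event 5 (adjust -8): 63 + -8 = 55
  Event 6 (restock 29): 55 + 29 = 84
  Event 7 (sale 17): sell min(17,84)=17. stock: 84 - 17 = 67. total_sold = 43
  Event 8 (sale 16): sell min(16,67)=16. stock: 67 - 16 = 51. total_sold = 59
  Event 9 (restock 35): 51 + 35 = 86
  Event 10 (restock 6): 86 + 6 = 92
  Event 11 (sale 17): sell min(17,92)=17. stock: 92 - 17 = 75. total_sold = 76
  Event 12 (sale 23): sell min(23,75)=23. stock: 75 - 23 = 52. total_sold = 99
  Event 13 (restock 8): 52 + 8 = 60
  Event 14 (sale 3): sell min(3,60)=3. stock: 60 - 3 = 57. total_sold = 102
Final: stock = 57, total_sold = 102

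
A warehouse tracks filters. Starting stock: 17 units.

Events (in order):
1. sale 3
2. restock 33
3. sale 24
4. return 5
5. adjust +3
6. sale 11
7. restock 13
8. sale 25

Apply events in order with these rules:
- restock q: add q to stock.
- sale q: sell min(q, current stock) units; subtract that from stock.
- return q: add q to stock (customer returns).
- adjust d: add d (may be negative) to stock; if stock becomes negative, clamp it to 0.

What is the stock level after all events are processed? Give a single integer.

Answer: 8

Derivation:
Processing events:
Start: stock = 17
  Event 1 (sale 3): sell min(3,17)=3. stock: 17 - 3 = 14. total_sold = 3
  Event 2 (restock 33): 14 + 33 = 47
  Event 3 (sale 24): sell min(24,47)=24. stock: 47 - 24 = 23. total_sold = 27
  Event 4 (return 5): 23 + 5 = 28
  Event 5 (adjust +3): 28 + 3 = 31
  Event 6 (sale 11): sell min(11,31)=11. stock: 31 - 11 = 20. total_sold = 38
  Event 7 (restock 13): 20 + 13 = 33
  Event 8 (sale 25): sell min(25,33)=25. stock: 33 - 25 = 8. total_sold = 63
Final: stock = 8, total_sold = 63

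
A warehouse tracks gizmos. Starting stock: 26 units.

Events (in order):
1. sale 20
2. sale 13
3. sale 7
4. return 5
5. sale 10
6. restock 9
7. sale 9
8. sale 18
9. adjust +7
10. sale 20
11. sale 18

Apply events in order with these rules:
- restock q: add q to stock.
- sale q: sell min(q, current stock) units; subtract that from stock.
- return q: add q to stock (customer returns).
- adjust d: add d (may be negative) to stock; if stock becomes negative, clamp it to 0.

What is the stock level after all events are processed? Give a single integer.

Answer: 0

Derivation:
Processing events:
Start: stock = 26
  Event 1 (sale 20): sell min(20,26)=20. stock: 26 - 20 = 6. total_sold = 20
  Event 2 (sale 13): sell min(13,6)=6. stock: 6 - 6 = 0. total_sold = 26
  Event 3 (sale 7): sell min(7,0)=0. stock: 0 - 0 = 0. total_sold = 26
  Event 4 (return 5): 0 + 5 = 5
  Event 5 (sale 10): sell min(10,5)=5. stock: 5 - 5 = 0. total_sold = 31
  Event 6 (restock 9): 0 + 9 = 9
  Event 7 (sale 9): sell min(9,9)=9. stock: 9 - 9 = 0. total_sold = 40
  Event 8 (sale 18): sell min(18,0)=0. stock: 0 - 0 = 0. total_sold = 40
  Event 9 (adjust +7): 0 + 7 = 7
  Event 10 (sale 20): sell min(20,7)=7. stock: 7 - 7 = 0. total_sold = 47
  Event 11 (sale 18): sell min(18,0)=0. stock: 0 - 0 = 0. total_sold = 47
Final: stock = 0, total_sold = 47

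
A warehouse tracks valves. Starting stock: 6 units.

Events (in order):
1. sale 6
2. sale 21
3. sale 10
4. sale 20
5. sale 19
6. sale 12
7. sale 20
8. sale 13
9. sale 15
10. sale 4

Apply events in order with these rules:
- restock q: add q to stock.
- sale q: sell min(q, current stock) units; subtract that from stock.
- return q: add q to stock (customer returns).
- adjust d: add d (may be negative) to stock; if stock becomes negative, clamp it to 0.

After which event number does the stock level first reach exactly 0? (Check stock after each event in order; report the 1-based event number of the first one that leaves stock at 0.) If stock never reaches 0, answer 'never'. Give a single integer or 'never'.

Processing events:
Start: stock = 6
  Event 1 (sale 6): sell min(6,6)=6. stock: 6 - 6 = 0. total_sold = 6
  Event 2 (sale 21): sell min(21,0)=0. stock: 0 - 0 = 0. total_sold = 6
  Event 3 (sale 10): sell min(10,0)=0. stock: 0 - 0 = 0. total_sold = 6
  Event 4 (sale 20): sell min(20,0)=0. stock: 0 - 0 = 0. total_sold = 6
  Event 5 (sale 19): sell min(19,0)=0. stock: 0 - 0 = 0. total_sold = 6
  Event 6 (sale 12): sell min(12,0)=0. stock: 0 - 0 = 0. total_sold = 6
  Event 7 (sale 20): sell min(20,0)=0. stock: 0 - 0 = 0. total_sold = 6
  Event 8 (sale 13): sell min(13,0)=0. stock: 0 - 0 = 0. total_sold = 6
  Event 9 (sale 15): sell min(15,0)=0. stock: 0 - 0 = 0. total_sold = 6
  Event 10 (sale 4): sell min(4,0)=0. stock: 0 - 0 = 0. total_sold = 6
Final: stock = 0, total_sold = 6

First zero at event 1.

Answer: 1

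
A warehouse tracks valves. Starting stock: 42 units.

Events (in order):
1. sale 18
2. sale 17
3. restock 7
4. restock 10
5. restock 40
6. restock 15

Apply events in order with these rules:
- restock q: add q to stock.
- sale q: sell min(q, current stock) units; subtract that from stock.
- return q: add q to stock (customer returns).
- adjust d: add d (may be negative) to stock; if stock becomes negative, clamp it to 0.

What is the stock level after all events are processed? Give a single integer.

Processing events:
Start: stock = 42
  Event 1 (sale 18): sell min(18,42)=18. stock: 42 - 18 = 24. total_sold = 18
  Event 2 (sale 17): sell min(17,24)=17. stock: 24 - 17 = 7. total_sold = 35
  Event 3 (restock 7): 7 + 7 = 14
  Event 4 (restock 10): 14 + 10 = 24
  Event 5 (restock 40): 24 + 40 = 64
  Event 6 (restock 15): 64 + 15 = 79
Final: stock = 79, total_sold = 35

Answer: 79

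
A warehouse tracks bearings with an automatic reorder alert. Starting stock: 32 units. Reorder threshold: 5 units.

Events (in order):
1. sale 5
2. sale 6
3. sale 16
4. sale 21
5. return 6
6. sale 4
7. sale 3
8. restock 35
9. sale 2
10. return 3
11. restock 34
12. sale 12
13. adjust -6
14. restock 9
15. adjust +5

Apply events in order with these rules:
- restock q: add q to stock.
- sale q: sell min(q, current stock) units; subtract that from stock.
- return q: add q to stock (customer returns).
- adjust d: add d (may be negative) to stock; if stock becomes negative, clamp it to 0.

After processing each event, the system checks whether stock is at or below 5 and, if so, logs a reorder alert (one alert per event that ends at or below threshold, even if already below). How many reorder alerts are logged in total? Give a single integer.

Answer: 4

Derivation:
Processing events:
Start: stock = 32
  Event 1 (sale 5): sell min(5,32)=5. stock: 32 - 5 = 27. total_sold = 5
  Event 2 (sale 6): sell min(6,27)=6. stock: 27 - 6 = 21. total_sold = 11
  Event 3 (sale 16): sell min(16,21)=16. stock: 21 - 16 = 5. total_sold = 27
  Event 4 (sale 21): sell min(21,5)=5. stock: 5 - 5 = 0. total_sold = 32
  Event 5 (return 6): 0 + 6 = 6
  Event 6 (sale 4): sell min(4,6)=4. stock: 6 - 4 = 2. total_sold = 36
  Event 7 (sale 3): sell min(3,2)=2. stock: 2 - 2 = 0. total_sold = 38
  Event 8 (restock 35): 0 + 35 = 35
  Event 9 (sale 2): sell min(2,35)=2. stock: 35 - 2 = 33. total_sold = 40
  Event 10 (return 3): 33 + 3 = 36
  Event 11 (restock 34): 36 + 34 = 70
  Event 12 (sale 12): sell min(12,70)=12. stock: 70 - 12 = 58. total_sold = 52
  Event 13 (adjust -6): 58 + -6 = 52
  Event 14 (restock 9): 52 + 9 = 61
  Event 15 (adjust +5): 61 + 5 = 66
Final: stock = 66, total_sold = 52

Checking against threshold 5:
  After event 1: stock=27 > 5
  After event 2: stock=21 > 5
  After event 3: stock=5 <= 5 -> ALERT
  After event 4: stock=0 <= 5 -> ALERT
  After event 5: stock=6 > 5
  After event 6: stock=2 <= 5 -> ALERT
  After event 7: stock=0 <= 5 -> ALERT
  After event 8: stock=35 > 5
  After event 9: stock=33 > 5
  After event 10: stock=36 > 5
  After event 11: stock=70 > 5
  After event 12: stock=58 > 5
  After event 13: stock=52 > 5
  After event 14: stock=61 > 5
  After event 15: stock=66 > 5
Alert events: [3, 4, 6, 7]. Count = 4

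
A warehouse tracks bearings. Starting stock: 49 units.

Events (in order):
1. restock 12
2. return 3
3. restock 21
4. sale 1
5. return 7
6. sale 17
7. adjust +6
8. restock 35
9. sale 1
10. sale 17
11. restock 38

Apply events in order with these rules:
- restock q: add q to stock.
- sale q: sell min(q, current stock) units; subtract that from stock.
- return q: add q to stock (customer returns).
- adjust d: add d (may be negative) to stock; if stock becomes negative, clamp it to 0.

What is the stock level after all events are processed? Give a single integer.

Answer: 135

Derivation:
Processing events:
Start: stock = 49
  Event 1 (restock 12): 49 + 12 = 61
  Event 2 (return 3): 61 + 3 = 64
  Event 3 (restock 21): 64 + 21 = 85
  Event 4 (sale 1): sell min(1,85)=1. stock: 85 - 1 = 84. total_sold = 1
  Event 5 (return 7): 84 + 7 = 91
  Event 6 (sale 17): sell min(17,91)=17. stock: 91 - 17 = 74. total_sold = 18
  Event 7 (adjust +6): 74 + 6 = 80
  Event 8 (restock 35): 80 + 35 = 115
  Event 9 (sale 1): sell min(1,115)=1. stock: 115 - 1 = 114. total_sold = 19
  Event 10 (sale 17): sell min(17,114)=17. stock: 114 - 17 = 97. total_sold = 36
  Event 11 (restock 38): 97 + 38 = 135
Final: stock = 135, total_sold = 36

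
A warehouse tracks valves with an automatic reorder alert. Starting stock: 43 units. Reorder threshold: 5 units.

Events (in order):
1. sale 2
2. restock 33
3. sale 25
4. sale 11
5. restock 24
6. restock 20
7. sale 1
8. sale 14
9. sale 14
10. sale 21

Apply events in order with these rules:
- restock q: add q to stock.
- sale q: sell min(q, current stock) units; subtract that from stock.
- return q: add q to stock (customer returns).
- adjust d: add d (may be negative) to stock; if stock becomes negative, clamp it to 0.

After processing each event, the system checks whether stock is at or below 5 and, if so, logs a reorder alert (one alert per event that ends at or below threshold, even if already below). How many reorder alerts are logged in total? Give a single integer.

Answer: 0

Derivation:
Processing events:
Start: stock = 43
  Event 1 (sale 2): sell min(2,43)=2. stock: 43 - 2 = 41. total_sold = 2
  Event 2 (restock 33): 41 + 33 = 74
  Event 3 (sale 25): sell min(25,74)=25. stock: 74 - 25 = 49. total_sold = 27
  Event 4 (sale 11): sell min(11,49)=11. stock: 49 - 11 = 38. total_sold = 38
  Event 5 (restock 24): 38 + 24 = 62
  Event 6 (restock 20): 62 + 20 = 82
  Event 7 (sale 1): sell min(1,82)=1. stock: 82 - 1 = 81. total_sold = 39
  Event 8 (sale 14): sell min(14,81)=14. stock: 81 - 14 = 67. total_sold = 53
  Event 9 (sale 14): sell min(14,67)=14. stock: 67 - 14 = 53. total_sold = 67
  Event 10 (sale 21): sell min(21,53)=21. stock: 53 - 21 = 32. total_sold = 88
Final: stock = 32, total_sold = 88

Checking against threshold 5:
  After event 1: stock=41 > 5
  After event 2: stock=74 > 5
  After event 3: stock=49 > 5
  After event 4: stock=38 > 5
  After event 5: stock=62 > 5
  After event 6: stock=82 > 5
  After event 7: stock=81 > 5
  After event 8: stock=67 > 5
  After event 9: stock=53 > 5
  After event 10: stock=32 > 5
Alert events: []. Count = 0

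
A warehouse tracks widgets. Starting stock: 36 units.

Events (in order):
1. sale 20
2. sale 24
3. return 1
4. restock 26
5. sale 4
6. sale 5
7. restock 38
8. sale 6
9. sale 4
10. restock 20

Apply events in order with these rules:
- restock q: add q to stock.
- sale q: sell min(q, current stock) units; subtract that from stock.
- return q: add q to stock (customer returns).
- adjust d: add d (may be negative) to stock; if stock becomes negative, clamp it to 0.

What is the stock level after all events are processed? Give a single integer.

Processing events:
Start: stock = 36
  Event 1 (sale 20): sell min(20,36)=20. stock: 36 - 20 = 16. total_sold = 20
  Event 2 (sale 24): sell min(24,16)=16. stock: 16 - 16 = 0. total_sold = 36
  Event 3 (return 1): 0 + 1 = 1
  Event 4 (restock 26): 1 + 26 = 27
  Event 5 (sale 4): sell min(4,27)=4. stock: 27 - 4 = 23. total_sold = 40
  Event 6 (sale 5): sell min(5,23)=5. stock: 23 - 5 = 18. total_sold = 45
  Event 7 (restock 38): 18 + 38 = 56
  Event 8 (sale 6): sell min(6,56)=6. stock: 56 - 6 = 50. total_sold = 51
  Event 9 (sale 4): sell min(4,50)=4. stock: 50 - 4 = 46. total_sold = 55
  Event 10 (restock 20): 46 + 20 = 66
Final: stock = 66, total_sold = 55

Answer: 66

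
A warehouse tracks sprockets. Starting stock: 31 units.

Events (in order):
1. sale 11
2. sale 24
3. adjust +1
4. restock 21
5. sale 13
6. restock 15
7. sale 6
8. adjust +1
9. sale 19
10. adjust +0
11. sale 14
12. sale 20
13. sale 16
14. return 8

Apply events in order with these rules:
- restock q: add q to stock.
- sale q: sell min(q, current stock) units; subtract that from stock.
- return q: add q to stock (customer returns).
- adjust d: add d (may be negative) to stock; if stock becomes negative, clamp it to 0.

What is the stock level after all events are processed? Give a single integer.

Processing events:
Start: stock = 31
  Event 1 (sale 11): sell min(11,31)=11. stock: 31 - 11 = 20. total_sold = 11
  Event 2 (sale 24): sell min(24,20)=20. stock: 20 - 20 = 0. total_sold = 31
  Event 3 (adjust +1): 0 + 1 = 1
  Event 4 (restock 21): 1 + 21 = 22
  Event 5 (sale 13): sell min(13,22)=13. stock: 22 - 13 = 9. total_sold = 44
  Event 6 (restock 15): 9 + 15 = 24
  Event 7 (sale 6): sell min(6,24)=6. stock: 24 - 6 = 18. total_sold = 50
  Event 8 (adjust +1): 18 + 1 = 19
  Event 9 (sale 19): sell min(19,19)=19. stock: 19 - 19 = 0. total_sold = 69
  Event 10 (adjust +0): 0 + 0 = 0
  Event 11 (sale 14): sell min(14,0)=0. stock: 0 - 0 = 0. total_sold = 69
  Event 12 (sale 20): sell min(20,0)=0. stock: 0 - 0 = 0. total_sold = 69
  Event 13 (sale 16): sell min(16,0)=0. stock: 0 - 0 = 0. total_sold = 69
  Event 14 (return 8): 0 + 8 = 8
Final: stock = 8, total_sold = 69

Answer: 8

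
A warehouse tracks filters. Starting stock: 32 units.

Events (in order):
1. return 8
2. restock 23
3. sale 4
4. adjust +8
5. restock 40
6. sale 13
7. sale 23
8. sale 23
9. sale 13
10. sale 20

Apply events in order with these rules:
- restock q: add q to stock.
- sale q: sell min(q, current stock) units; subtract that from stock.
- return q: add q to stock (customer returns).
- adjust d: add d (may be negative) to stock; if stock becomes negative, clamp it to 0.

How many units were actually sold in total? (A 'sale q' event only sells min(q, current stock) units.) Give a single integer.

Answer: 96

Derivation:
Processing events:
Start: stock = 32
  Event 1 (return 8): 32 + 8 = 40
  Event 2 (restock 23): 40 + 23 = 63
  Event 3 (sale 4): sell min(4,63)=4. stock: 63 - 4 = 59. total_sold = 4
  Event 4 (adjust +8): 59 + 8 = 67
  Event 5 (restock 40): 67 + 40 = 107
  Event 6 (sale 13): sell min(13,107)=13. stock: 107 - 13 = 94. total_sold = 17
  Event 7 (sale 23): sell min(23,94)=23. stock: 94 - 23 = 71. total_sold = 40
  Event 8 (sale 23): sell min(23,71)=23. stock: 71 - 23 = 48. total_sold = 63
  Event 9 (sale 13): sell min(13,48)=13. stock: 48 - 13 = 35. total_sold = 76
  Event 10 (sale 20): sell min(20,35)=20. stock: 35 - 20 = 15. total_sold = 96
Final: stock = 15, total_sold = 96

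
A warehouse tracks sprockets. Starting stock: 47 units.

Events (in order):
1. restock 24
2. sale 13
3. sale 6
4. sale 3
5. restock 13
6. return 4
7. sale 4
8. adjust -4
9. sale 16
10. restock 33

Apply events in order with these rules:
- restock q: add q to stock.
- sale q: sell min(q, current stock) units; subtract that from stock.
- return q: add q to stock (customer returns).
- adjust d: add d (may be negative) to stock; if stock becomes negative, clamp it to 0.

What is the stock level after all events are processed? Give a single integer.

Answer: 75

Derivation:
Processing events:
Start: stock = 47
  Event 1 (restock 24): 47 + 24 = 71
  Event 2 (sale 13): sell min(13,71)=13. stock: 71 - 13 = 58. total_sold = 13
  Event 3 (sale 6): sell min(6,58)=6. stock: 58 - 6 = 52. total_sold = 19
  Event 4 (sale 3): sell min(3,52)=3. stock: 52 - 3 = 49. total_sold = 22
  Event 5 (restock 13): 49 + 13 = 62
  Event 6 (return 4): 62 + 4 = 66
  Event 7 (sale 4): sell min(4,66)=4. stock: 66 - 4 = 62. total_sold = 26
  Event 8 (adjust -4): 62 + -4 = 58
  Event 9 (sale 16): sell min(16,58)=16. stock: 58 - 16 = 42. total_sold = 42
  Event 10 (restock 33): 42 + 33 = 75
Final: stock = 75, total_sold = 42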